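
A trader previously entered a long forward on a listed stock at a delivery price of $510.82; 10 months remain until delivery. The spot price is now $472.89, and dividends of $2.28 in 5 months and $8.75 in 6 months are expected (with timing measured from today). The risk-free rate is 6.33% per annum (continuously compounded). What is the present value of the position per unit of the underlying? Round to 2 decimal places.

PV(remaining dividends) I = 2.28·e^(−0.0633·5/12) + 8.75·e^(−0.0633·6/12) = 10.6981
Current forward F = (S − I)·e^(rT) = (472.89 − 10.6981)·e^(0.0633·10/12) = 462.1919 × 1.054166 = 487.2270
Value (long) = (F − K)·e^(−rT) = (487.2270 − 510.82) × 0.948617 = -22.3807
Value = -$22.38

-$22.38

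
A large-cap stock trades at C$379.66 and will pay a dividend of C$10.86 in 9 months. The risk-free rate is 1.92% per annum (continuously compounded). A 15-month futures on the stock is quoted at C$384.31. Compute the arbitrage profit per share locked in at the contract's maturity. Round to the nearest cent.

C$6.39 per share

PV(dividends) I = 10.86·e^(−0.0192·9/12) = 10.7047
Fair futures F* = (S − I)·e^(rT) = (379.66 − 10.7047)·e^0.024000 = 368.9553 × 1.024290 = 377.9172
Market C$384.31 > fair 377.9172: forward overpriced → cash-and-carry (borrow at r, buy the stock and collect the dividends, short the forward).
Profit at T = |F_mkt − F*| = |384.31 − 377.9172| = C$6.39 per share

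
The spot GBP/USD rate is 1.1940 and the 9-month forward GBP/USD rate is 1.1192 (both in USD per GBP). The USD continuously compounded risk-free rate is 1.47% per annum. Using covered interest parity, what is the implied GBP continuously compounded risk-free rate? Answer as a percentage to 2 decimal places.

10.10%

F = S·e^((r_USD − r_GBP)T) ⇒ r_GBP = r_USD − ln(F/S)/T
ln(1.1192/1.1940) = -0.064695; /(9/12) = -0.086260
r_GBP = 0.0147 + 0.086260 = 0.100960
r_GBP = 10.10%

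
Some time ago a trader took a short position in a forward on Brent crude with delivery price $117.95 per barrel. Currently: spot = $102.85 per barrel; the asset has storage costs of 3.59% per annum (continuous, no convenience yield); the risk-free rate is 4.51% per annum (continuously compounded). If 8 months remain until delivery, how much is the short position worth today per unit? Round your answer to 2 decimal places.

Current fair forward for the remaining 8 months: F = S·e^((r + u)·T), (r + u) = 0.0451 + 0.0359 = 0.0810
F = 102.85 · e^(0.0810 × 8/12) = 102.85 × 1.055485 = 108.5566
Value of long forward = (F − K)·e^(−rT) = (108.5566 − 117.95) · e^(−0.0451·8/12)
= -9.3934 × 0.970381 = -9.12
Short position value = −(long value) = $9.12

$9.12 per barrel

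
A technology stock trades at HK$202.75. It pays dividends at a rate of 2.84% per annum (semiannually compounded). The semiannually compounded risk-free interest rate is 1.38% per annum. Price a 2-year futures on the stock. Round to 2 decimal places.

HK$196.98

F = S · (1+r/2)^(2T) / (1+q/2)^(2T)
= 202.75 × 1.027887 / 1.058021 = 202.75 × 0.971519
F = HK$196.98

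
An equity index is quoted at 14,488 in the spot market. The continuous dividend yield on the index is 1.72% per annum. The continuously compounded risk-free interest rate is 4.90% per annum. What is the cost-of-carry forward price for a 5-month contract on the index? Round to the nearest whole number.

14,681

F = S·e^((r − q)T) = 14488 · e^((0.0490 − 0.0172) × 5/12)
= 14488 · e^0.013250 = 14488 × 1.013338
F = 14,681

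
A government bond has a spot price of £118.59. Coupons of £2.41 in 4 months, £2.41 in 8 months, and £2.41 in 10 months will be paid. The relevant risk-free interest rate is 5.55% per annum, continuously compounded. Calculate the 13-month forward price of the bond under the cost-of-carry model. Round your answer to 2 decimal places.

£118.52

PV(coupons) I = 2.41·e^(−0.0555·4/12) + 2.41·e^(−0.0555·8/12) + 2.41·e^(−0.0555·10/12)
I = 2.3658 + 2.3225 + 2.3011 = 6.9894
F = (S − I)·e^(rT) = (118.59 − 6.9894) · e^(0.0555·13/12)
= 111.6006 · e^0.060125 = 111.6006 × 1.061969 = £118.52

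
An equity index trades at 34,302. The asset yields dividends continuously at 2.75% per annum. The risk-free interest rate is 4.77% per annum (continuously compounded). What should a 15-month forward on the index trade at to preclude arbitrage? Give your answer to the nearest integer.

F = S·e^((r − q)T) = 34302 · e^((0.0477 − 0.0275) × 15/12)
= 34302 · e^0.025250 = 34302 × 1.025571
F = 35,179

35,179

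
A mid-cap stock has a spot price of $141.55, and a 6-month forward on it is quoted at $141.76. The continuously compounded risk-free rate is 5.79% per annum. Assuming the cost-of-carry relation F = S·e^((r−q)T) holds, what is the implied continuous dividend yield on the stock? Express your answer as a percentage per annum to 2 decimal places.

5.49%

From F = S·e^((r−q)T): (r − q) = ln(F/S)/T
ln(141.76/141.55) = ln(1.001484) = 0.001483
(r − q) = 0.001483 / (6/12) = 0.002966
q = r − ln(F/S)/T = 0.0579 − 0.002966 = 0.054934
q = 5.49%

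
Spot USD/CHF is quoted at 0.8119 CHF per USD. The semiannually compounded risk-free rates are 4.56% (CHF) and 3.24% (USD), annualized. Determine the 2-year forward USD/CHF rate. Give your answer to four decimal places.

0.8332

By covered interest parity, F = S · (1+r_CHF/2)^(2T) / (1+r_USD/2)^(2T)
= 0.8119 × 1.094367 / 1.066392 = 0.8119 × 1.026233
F = 0.8332 CHF per USD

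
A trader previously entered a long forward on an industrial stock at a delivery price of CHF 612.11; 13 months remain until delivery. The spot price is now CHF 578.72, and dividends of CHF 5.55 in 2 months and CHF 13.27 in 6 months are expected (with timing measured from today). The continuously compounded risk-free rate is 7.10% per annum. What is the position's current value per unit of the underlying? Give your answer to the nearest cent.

-CHF 6.37

PV(remaining dividends) I = 5.55·e^(−0.0710·2/12) + 13.27·e^(−0.0710·6/12) = 18.2919
Current forward F = (S − I)·e^(rT) = (578.72 − 18.2919)·e^(0.0710·13/12) = 560.4281 × 1.079952 = 605.2354
Value (long) = (F − K)·e^(−rT) = (605.2354 − 612.11) × 0.925967 = -6.3657
Value = -CHF 6.37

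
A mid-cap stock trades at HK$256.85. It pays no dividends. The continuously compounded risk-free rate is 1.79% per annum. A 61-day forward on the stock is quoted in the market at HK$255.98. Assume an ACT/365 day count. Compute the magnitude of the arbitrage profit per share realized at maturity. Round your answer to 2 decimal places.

Fair forward: F* = S·e^(carry·T), with carry = r = 0.0179
F* = 256.85 · e^(0.0179 × 61/365) = 256.85 · e^0.002992 = 256.85 × 1.002996 = HK$257.6195
Market HK$255.98 < fair HK$257.6195: forward underpriced → reverse cash-and-carry (short spot, go long the forward).
At maturity, profit = |F_mkt − F*| = |255.98 − 257.6195| = HK$1.64 per share

HK$1.64 per share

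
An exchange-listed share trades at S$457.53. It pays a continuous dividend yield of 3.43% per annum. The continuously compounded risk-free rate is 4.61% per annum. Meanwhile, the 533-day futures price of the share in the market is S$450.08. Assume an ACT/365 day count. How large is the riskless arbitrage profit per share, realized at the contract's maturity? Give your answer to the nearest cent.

Fair futures: F* = S·e^(carry·T), with carry = (r − q) = 0.0461 − 0.0343 = 0.0118
F* = 457.53 · e^(0.0118 × 533/365) = 457.53 · e^0.017231 = 457.53 × 1.017380 = S$465.4819
Market S$450.08 < fair S$465.4819: forward underpriced → reverse cash-and-carry (short spot, go long the forward).
At maturity, profit = |F_mkt − F*| = |450.08 − 465.4819| = S$15.40 per share

S$15.40 per share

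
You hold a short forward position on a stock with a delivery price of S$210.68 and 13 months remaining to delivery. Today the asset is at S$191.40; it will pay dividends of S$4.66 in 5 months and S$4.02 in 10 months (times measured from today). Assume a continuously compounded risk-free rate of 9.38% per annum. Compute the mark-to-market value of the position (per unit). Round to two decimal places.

S$7.12

PV(remaining dividends) I = 4.66·e^(−0.0938·5/12) + 4.02·e^(−0.0938·10/12) = 8.1991
Current forward F = (S − I)·e^(rT) = (191.40 − 8.1991)·e^(0.0938·13/12) = 183.2009 × 1.106959 = 202.7959
Value (long) = (F − K)·e^(−rT) = (202.7959 − 210.68) × 0.903376 = -7.1223
Short position value = −(long value) = S$7.12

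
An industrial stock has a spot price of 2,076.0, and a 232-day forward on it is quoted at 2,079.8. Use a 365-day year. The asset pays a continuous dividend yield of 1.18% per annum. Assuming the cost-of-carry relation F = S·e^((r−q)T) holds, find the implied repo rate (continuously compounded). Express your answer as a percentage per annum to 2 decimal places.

1.47%

From F = S·e^((r−q)T): (r − q) = ln(F/S)/T
ln(2079.8/2076.0) = ln(1.001830) = 0.001828
(r − q) = 0.001828 / (232/365) = 0.002876
r = ln(F/S)/T + q = 0.002876 + 0.0118 = 0.014676
r = 1.47%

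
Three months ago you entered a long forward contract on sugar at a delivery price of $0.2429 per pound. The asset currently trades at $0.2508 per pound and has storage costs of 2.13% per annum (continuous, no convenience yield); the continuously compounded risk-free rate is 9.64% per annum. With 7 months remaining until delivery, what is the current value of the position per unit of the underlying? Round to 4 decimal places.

$0.0243 per pound

Current fair forward for the remaining 7 months: F = S·e^((r + u)·T), (r + u) = 0.0964 + 0.0213 = 0.1177
F = 0.2508 · e^(0.1177 × 7/12) = 0.2508 × 1.071070 = 0.2686
Value of long forward = (F − K)·e^(−rT) = (0.2686 − 0.2429) · e^(−0.0964·7/12)
= 0.0257 × 0.945319 = 0.0243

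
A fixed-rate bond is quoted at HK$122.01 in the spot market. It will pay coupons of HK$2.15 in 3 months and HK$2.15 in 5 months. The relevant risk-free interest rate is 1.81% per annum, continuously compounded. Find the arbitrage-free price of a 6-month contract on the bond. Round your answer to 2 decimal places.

PV(coupons) I = 2.15·e^(−0.0181·3/12) + 2.15·e^(−0.0181·5/12)
I = 2.1403 + 2.1338 = 4.2741
F = (S − I)·e^(rT) = (122.01 − 4.2741) · e^(0.0181·6/12)
= 117.7359 · e^0.009050 = 117.7359 × 1.009091 = HK$118.81

HK$118.81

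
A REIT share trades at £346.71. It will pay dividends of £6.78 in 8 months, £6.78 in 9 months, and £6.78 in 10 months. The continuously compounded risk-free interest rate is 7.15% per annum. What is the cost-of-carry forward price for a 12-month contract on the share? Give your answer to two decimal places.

PV(dividends) I = 6.78·e^(−0.0715·8/12) + 6.78·e^(−0.0715·9/12) + 6.78·e^(−0.0715·10/12)
I = 6.4644 + 6.4260 + 6.3878 = 19.2782
F = (S − I)·e^(rT) = (346.71 − 19.2782) · e^(0.0715·12/12)
= 327.4318 · e^0.071500 = 327.4318 × 1.074118 = £351.70

£351.70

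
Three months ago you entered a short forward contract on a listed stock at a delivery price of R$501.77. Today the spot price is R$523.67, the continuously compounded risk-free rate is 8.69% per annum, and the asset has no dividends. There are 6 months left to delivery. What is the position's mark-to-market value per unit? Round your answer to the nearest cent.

-R$43.24

Current fair forward for the remaining 6 months: F = S·e^(r·T), r = 0.0869
F = 523.67 · e^(0.0869 × 6/12) = 523.67 × 1.044408 = 546.9251
Value of long forward = (F − K)·e^(−rT) = (546.9251 − 501.77) · e^(−0.0869·6/12)
= 45.1551 × 0.957480 = 43.24
Short position value = −(long value) = -R$43.24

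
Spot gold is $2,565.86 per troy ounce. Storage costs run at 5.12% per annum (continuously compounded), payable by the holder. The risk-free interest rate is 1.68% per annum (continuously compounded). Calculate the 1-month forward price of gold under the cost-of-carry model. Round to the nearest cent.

$2,580.44 per troy ounce

Net carry = r + u − y = 0.0168 + 0.0512 − 0.0000 = 0.0680
F = S·e^((r+u−y)T) = 2565.86 · e^(0.0680 × 1/12) = 2565.86 · e^0.00566667
= 2565.86 × 1.00568276 = $2,580.44 per troy ounce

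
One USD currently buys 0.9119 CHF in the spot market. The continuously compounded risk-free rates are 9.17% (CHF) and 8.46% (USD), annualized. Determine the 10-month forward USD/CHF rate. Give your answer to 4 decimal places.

F = S·e^((r_CHF − r_USD)T) = 0.9119 · e^((0.0917 − 0.0846) × 10/12)
= 0.9119 · e^0.005917 = 0.9119 × 1.005935
F = 0.9173 CHF per USD

0.9173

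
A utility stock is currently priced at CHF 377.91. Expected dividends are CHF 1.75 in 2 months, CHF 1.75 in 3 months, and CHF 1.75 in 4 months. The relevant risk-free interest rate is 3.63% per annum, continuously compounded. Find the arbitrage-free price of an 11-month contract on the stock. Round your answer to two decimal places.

CHF 385.32

PV(dividends) I = 1.75·e^(−0.0363·2/12) + 1.75·e^(−0.0363·3/12) + 1.75·e^(−0.0363·4/12)
I = 1.7394 + 1.7342 + 1.7290 = 5.2026
F = (S − I)·e^(rT) = (377.91 − 5.2026) · e^(0.0363·11/12)
= 372.7074 · e^0.033275 = 372.7074 × 1.033835 = CHF 385.32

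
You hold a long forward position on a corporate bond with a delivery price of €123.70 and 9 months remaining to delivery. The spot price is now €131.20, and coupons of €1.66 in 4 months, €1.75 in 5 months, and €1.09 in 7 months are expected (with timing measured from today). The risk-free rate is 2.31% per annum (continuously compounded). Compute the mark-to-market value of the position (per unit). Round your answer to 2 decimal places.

PV(remaining coupons) I = 1.66·e^(−0.0231·4/12) + 1.75·e^(−0.0231·5/12) + 1.09·e^(−0.0231·7/12) = 4.4559
Current forward F = (S − I)·e^(rT) = (131.20 − 4.4559)·e^(0.0231·9/12) = 126.7441 × 1.017476 = 128.9591
Value (long) = (F − K)·e^(−rT) = (128.9591 − 123.70) × 0.982824 = 5.1688
Value = €5.17

€5.17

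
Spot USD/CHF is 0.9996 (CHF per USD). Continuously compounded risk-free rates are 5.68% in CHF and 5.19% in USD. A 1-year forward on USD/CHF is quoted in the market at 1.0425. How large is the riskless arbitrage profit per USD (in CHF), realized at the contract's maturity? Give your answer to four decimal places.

Fair forward: F* = S·e^(carry·T), with carry = (r_CHF − r_USD) = 0.0568 − 0.0519 = 0.0049
F* = 0.9996 · e^(0.0049 × 1) = 0.9996 · e^0.004900 = 0.9996 × 1.004912 = 1.0045
Market 1.0425 > fair 1.0045: forward overpriced → cash-and-carry (buy spot, short the forward).
At maturity, profit = |F_mkt − F*| = |1.0425 − 1.0045| = 0.0380 per USD (in CHF)

0.0380 per USD (in CHF)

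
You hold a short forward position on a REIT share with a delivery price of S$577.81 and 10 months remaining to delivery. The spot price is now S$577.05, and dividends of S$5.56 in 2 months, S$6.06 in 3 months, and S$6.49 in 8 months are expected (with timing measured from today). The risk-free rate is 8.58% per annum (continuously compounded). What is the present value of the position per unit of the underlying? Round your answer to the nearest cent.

PV(remaining dividends) I = 5.56·e^(−0.0858·2/12) + 6.06·e^(−0.0858·3/12) + 6.49·e^(−0.0858·8/12) = 17.5416
Current forward F = (S − I)·e^(rT) = (577.05 − 17.5416)·e^(0.0858·10/12) = 559.5084 × 1.074118 = 600.9780
Value (long) = (F − K)·e^(−rT) = (600.9780 − 577.81) × 0.930996 = 21.5693
Short position value = −(long value) = -S$21.57

-S$21.57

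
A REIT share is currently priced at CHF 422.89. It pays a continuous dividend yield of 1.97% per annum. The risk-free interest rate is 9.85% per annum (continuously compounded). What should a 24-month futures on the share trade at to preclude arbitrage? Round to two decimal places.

F = S·e^((r − q)T) = 422.89 · e^((0.0985 − 0.0197) × 24/12)
= 422.89 · e^0.157600 = 422.89 × 1.170698
F = CHF 495.08

CHF 495.08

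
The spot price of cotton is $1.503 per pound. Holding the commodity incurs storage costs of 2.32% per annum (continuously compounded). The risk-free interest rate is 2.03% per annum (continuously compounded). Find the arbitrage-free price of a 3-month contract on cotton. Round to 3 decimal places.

$1.519 per pound

Net carry = r + u − y = 0.0203 + 0.0232 − 0.0000 = 0.0435
F = S·e^((r+u−y)T) = 1.503 · e^(0.0435 × 3/12) = 1.503 · e^0.010875
= 1.503 × 1.010934 = $1.519 per pound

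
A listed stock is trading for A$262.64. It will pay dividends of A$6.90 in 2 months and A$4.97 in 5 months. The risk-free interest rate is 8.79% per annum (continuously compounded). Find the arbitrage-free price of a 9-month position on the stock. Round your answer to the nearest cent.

A$268.16

PV(dividends) I = 6.90·e^(−0.0879·2/12) + 4.97·e^(−0.0879·5/12)
I = 6.7997 + 4.7913 = 11.5910
F = (S − I)·e^(rT) = (262.64 − 11.5910) · e^(0.0879·9/12)
= 251.0490 · e^0.065925 = 251.0490 × 1.068147 = A$268.16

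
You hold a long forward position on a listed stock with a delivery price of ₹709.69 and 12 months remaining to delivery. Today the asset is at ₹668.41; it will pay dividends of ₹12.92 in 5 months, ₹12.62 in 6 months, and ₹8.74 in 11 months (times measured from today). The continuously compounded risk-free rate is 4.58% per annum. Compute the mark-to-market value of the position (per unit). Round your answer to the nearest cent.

-₹42.90

PV(remaining dividends) I = 12.92·e^(−0.0458·5/12) + 12.62·e^(−0.0458·6/12) + 8.74·e^(−0.0458·11/12) = 33.3907
Current forward F = (S − I)·e^(rT) = (668.41 − 33.3907)·e^(0.0458·12/12) = 635.0193 × 1.046865 = 664.7795
Value (long) = (F − K)·e^(−rT) = (664.7795 − 709.69) × 0.955233 = -42.9000
Value = -₹42.90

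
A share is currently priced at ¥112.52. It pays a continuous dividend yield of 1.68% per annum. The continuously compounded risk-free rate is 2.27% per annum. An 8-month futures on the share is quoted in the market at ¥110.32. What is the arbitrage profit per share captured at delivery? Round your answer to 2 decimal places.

¥2.64 per share

Fair futures: F* = S·e^(carry·T), with carry = (r − q) = 0.0227 − 0.0168 = 0.0059
F* = 112.52 · e^(0.0059 × 8/12) = 112.52 · e^0.003933 = 112.52 × 1.003941 = ¥112.9634
Market ¥110.32 < fair ¥112.9634: forward underpriced → reverse cash-and-carry (short spot, go long the forward).
At maturity, profit = |F_mkt − F*| = |110.32 − 112.9634| = ¥2.64 per share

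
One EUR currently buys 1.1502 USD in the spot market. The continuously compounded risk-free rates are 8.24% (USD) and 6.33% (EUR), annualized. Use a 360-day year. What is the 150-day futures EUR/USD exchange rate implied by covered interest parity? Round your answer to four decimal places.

1.1594

F = S·e^((r_USD − r_EUR)T) = 1.1502 · e^((0.0824 − 0.0633) × 150/360)
= 1.1502 · e^0.007958 = 1.1502 × 1.007990
F = 1.1594 USD per EUR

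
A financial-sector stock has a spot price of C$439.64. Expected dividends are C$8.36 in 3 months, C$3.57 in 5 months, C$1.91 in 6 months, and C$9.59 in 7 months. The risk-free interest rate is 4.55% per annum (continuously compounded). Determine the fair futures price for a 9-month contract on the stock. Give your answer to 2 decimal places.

C$431.13

PV(dividends) I = 8.36·e^(−0.0455·3/12) + 3.57·e^(−0.0455·5/12) + 1.91·e^(−0.0455·6/12) + 9.59·e^(−0.0455·7/12)
I = 8.2654 + 3.5030 + 1.8670 + 9.3388 = 22.9742
F = (S − I)·e^(rT) = (439.64 − 22.9742) · e^(0.0455·9/12)
= 416.6658 · e^0.034125 = 416.6658 × 1.034714 = C$431.13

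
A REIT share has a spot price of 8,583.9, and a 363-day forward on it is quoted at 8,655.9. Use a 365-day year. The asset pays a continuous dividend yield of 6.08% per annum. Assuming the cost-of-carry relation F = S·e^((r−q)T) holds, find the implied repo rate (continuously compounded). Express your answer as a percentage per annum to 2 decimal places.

From F = S·e^((r−q)T): (r − q) = ln(F/S)/T
ln(8655.9/8583.9) = ln(1.008388) = 0.008353
(r − q) = 0.008353 / (363/365) = 0.008399
r = ln(F/S)/T + q = 0.008399 + 0.0608 = 0.069199
r = 6.92%

6.92%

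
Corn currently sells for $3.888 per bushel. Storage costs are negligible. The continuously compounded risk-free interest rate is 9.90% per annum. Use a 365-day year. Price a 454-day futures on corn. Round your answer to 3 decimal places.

$4.397 per bushel

F = S·e^(rT) = 3.888 · e^(0.0990 × 454/365) = 3.888 · e^0.123140
= 3.888 × 1.131043 = $4.397 per bushel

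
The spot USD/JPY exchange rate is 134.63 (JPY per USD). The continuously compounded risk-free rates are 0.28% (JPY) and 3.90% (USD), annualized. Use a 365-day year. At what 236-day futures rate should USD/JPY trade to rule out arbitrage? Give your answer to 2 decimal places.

131.52

F = S·e^((r_JPY − r_USD)T) = 134.63 · e^((0.0028 − 0.0390) × 236/365)
= 134.63 · e^-0.023406 = 134.63 × 0.976866
F = 131.52 JPY per USD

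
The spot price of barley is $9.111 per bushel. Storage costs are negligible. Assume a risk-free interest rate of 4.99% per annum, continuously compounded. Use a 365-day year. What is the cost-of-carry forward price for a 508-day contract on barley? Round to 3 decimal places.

$9.766 per bushel

F = S·e^(rT) = 9.111 · e^(0.0499 × 508/365) = 9.111 · e^0.069450
= 9.111 × 1.071918 = $9.766 per bushel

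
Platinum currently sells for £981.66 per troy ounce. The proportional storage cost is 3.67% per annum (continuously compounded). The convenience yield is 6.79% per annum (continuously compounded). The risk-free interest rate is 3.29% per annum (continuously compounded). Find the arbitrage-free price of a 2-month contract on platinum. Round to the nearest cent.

£981.94 per troy ounce

Net carry = r + u − y = 0.0329 + 0.0367 − 0.0679 = 0.0017
F = S·e^((r+u−y)T) = 981.66 · e^(0.0017 × 2/12) = 981.66 · e^0.000283
= 981.66 × 1.000283 = £981.94 per troy ounce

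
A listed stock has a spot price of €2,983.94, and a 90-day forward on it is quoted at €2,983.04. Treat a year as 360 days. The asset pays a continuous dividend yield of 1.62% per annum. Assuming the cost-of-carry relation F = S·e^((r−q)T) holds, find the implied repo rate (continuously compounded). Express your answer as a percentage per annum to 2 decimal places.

From F = S·e^((r−q)T): (r − q) = ln(F/S)/T
ln(2983.04/2983.94) = ln(0.999698) = -0.000302
(r − q) = -0.000302 / (90/360) = -0.001208
r = ln(F/S)/T + q = -0.001208 + 0.0162 = 0.014992
r = 1.50%

1.50%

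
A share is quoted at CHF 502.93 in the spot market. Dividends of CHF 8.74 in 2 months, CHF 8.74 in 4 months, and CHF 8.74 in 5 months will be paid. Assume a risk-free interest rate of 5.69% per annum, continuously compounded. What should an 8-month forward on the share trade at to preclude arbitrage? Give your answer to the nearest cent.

CHF 495.61

PV(dividends) I = 8.74·e^(−0.0569·2/12) + 8.74·e^(−0.0569·4/12) + 8.74·e^(−0.0569·5/12)
I = 8.6575 + 8.5758 + 8.5352 = 25.7685
F = (S − I)·e^(rT) = (502.93 − 25.7685) · e^(0.0569·8/12)
= 477.1615 · e^0.037933 = 477.1615 × 1.038662 = CHF 495.61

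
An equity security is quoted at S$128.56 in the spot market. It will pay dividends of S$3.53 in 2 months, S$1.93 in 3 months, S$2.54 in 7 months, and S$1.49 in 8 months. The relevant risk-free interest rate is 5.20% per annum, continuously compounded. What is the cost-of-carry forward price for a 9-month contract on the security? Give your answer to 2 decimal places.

PV(dividends) I = 3.53·e^(−0.0520·2/12) + 1.93·e^(−0.0520·3/12) + 2.54·e^(−0.0520·7/12) + 1.49·e^(−0.0520·8/12)
I = 3.4995 + 1.9051 + 2.4641 + 1.4392 = 9.3079
F = (S − I)·e^(rT) = (128.56 − 9.3079) · e^(0.0520·9/12)
= 119.2521 · e^0.039000 = 119.2521 × 1.039770 = S$123.99

S$123.99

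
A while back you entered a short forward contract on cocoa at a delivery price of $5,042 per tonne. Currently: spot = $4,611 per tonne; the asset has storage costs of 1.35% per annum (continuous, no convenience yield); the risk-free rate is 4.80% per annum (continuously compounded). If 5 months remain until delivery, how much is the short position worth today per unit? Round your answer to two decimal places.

$305.15 per tonne

Current fair forward for the remaining 5 months: F = S·e^((r + u)·T), (r + u) = 0.0480 + 0.0135 = 0.0615
F = 4611 · e^(0.0615 × 5/12) = 4611 × 1.02595614 = 4730.6838
Value of long forward = (F − K)·e^(−rT) = (4730.6838 − 5042) · e^(−0.0480·5/12)
= -311.3162 × 0.98019867 = -305.15
Short position value = −(long value) = $305.15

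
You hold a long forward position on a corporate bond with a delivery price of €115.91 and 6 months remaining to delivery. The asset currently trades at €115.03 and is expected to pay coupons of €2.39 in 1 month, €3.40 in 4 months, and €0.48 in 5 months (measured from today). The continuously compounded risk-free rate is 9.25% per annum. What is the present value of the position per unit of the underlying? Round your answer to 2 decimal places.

-€1.77

PV(remaining coupons) I = 2.39·e^(−0.0925·1/12) + 3.40·e^(−0.0925·4/12) + 0.48·e^(−0.0925·5/12) = 6.1303
Current forward F = (S − I)·e^(rT) = (115.03 − 6.1303)·e^(0.0925·6/12) = 108.8997 × 1.047336 = 114.0546
Value (long) = (F − K)·e^(−rT) = (114.0546 − 115.91) × 0.954803 = -1.7715
Value = -€1.77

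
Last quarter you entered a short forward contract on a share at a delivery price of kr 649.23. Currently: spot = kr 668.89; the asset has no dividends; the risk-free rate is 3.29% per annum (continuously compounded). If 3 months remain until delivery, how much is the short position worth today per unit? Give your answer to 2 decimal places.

-kr 24.98

Current fair forward for the remaining 3 months: F = S·e^(r·T), r = 0.0329
F = 668.89 · e^(0.0329 × 3/12) = 668.89 × 1.008259 = 674.4144
Value of long forward = (F − K)·e^(−rT) = (674.4144 − 649.23) · e^(−0.0329·3/12)
= 25.1844 × 0.991809 = 24.98
Short position value = −(long value) = -kr 24.98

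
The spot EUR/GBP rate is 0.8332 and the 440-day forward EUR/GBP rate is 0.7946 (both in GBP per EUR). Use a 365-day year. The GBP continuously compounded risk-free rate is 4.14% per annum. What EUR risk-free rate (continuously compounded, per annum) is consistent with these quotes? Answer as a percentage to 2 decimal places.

F = S·e^((r_GBP − r_EUR)T) ⇒ r_EUR = r_GBP − ln(F/S)/T
ln(0.7946/0.8332) = -0.047435; /(440/365) = -0.039349
r_EUR = 0.0414 + 0.039349 = 0.080749
r_EUR = 8.07%

8.07%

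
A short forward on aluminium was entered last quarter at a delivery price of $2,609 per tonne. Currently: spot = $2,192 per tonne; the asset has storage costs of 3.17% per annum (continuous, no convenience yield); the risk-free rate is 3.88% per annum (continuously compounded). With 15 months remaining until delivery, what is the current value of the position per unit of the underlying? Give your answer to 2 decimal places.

$204.88 per tonne

Current fair forward for the remaining 15 months: F = S·e^((r + u)·T), (r + u) = 0.0388 + 0.0317 = 0.0705
F = 2192 · e^(0.0705 × 15/12) = 2192 × 1.09212463 = 2393.9372
Value of long forward = (F − K)·e^(−rT) = (2393.9372 − 2609) · e^(−0.0388·15/12)
= -215.0628 × 0.95265734 = -204.88
Short position value = −(long value) = $204.88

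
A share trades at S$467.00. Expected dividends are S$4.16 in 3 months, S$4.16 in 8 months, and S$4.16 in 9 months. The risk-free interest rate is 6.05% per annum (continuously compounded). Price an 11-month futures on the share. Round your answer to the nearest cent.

PV(dividends) I = 4.16·e^(−0.0605·3/12) + 4.16·e^(−0.0605·8/12) + 4.16·e^(−0.0605·9/12)
I = 4.0976 + 3.9956 + 3.9755 = 12.0687
F = (S − I)·e^(rT) = (467.00 − 12.0687) · e^(0.0605·11/12)
= 454.9313 · e^0.055458 = 454.9313 × 1.057025 = S$480.87

S$480.87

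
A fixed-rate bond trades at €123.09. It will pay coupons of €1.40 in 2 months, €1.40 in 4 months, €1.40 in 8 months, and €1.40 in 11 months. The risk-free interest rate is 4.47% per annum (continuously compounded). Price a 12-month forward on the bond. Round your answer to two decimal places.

€123.00

PV(coupons) I = 1.40·e^(−0.0447·2/12) + 1.40·e^(−0.0447·4/12) + 1.40·e^(−0.0447·8/12) + 1.40·e^(−0.0447·11/12)
I = 1.3896 + 1.3793 + 1.3589 + 1.3438 = 5.4716
F = (S − I)·e^(rT) = (123.09 − 5.4716) · e^(0.0447·12/12)
= 117.6184 · e^0.044700 = 117.6184 × 1.045714 = €123.00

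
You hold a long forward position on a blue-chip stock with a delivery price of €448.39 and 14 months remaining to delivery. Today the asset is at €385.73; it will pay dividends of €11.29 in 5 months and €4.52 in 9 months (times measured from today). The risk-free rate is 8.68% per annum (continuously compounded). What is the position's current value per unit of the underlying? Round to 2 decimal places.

PV(remaining dividends) I = 11.29·e^(−0.0868·5/12) + 4.52·e^(−0.0868·9/12) = 15.1241
Current forward F = (S − I)·e^(rT) = (385.73 − 15.1241)·e^(0.0868·14/12) = 370.6059 × 1.106572 = 410.1021
Value (long) = (F − K)·e^(−rT) = (410.1021 − 448.39) × 0.903692 = -34.6005
Value = -€34.60

-€34.60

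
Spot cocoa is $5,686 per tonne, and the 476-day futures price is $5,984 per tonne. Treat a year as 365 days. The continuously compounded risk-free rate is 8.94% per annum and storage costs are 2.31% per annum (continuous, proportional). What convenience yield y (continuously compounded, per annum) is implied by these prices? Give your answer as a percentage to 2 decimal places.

7.33%

F = S·e^((r+u−y)T) ⇒ (r+u−y) = ln(F/S)/T
ln(5984/5686) = 0.051082; /T ⇒ 0.039170
y = r + u − ln(F/S)/T = 0.0894 + 0.0231 − 0.039170 = 0.073330
y = 7.33%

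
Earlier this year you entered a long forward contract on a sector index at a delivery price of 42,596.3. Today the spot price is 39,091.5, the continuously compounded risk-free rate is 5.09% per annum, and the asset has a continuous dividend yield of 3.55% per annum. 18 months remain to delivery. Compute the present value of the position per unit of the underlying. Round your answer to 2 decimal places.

-2400.80

Current fair forward for the remaining 18 months: F = S·e^((r − q)·T), (r − q) = 0.0509 − 0.0355 = 0.0154
F = 39091.5 · e^(0.0154 × 18/12) = 39091.5 × 1.02336887 = 40005.0242
Value of long forward = (F − K)·e^(−rT) = (40005.0242 − 42596.3) · e^(−0.0509·18/12)
= -2591.2758 × 0.92649188 = -2400.80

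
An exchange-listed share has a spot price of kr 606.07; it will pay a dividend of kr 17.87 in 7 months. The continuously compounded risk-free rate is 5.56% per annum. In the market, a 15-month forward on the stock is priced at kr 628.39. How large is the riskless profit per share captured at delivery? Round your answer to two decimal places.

kr 2.76 per share

PV(dividends) I = 17.87·e^(−0.0556·7/12) = 17.2997
Fair forward F* = (S − I)·e^(rT) = (606.07 − 17.2997)·e^0.069500 = 588.7703 × 1.071972 = 631.1453
Market kr 628.39 < fair 631.1453: forward underpriced → reverse cash-and-carry (short the stock, invest proceeds at r, pay the dividends, go long the forward).
Profit at T = |F_mkt − F*| = |628.39 − 631.1453| = kr 2.76 per share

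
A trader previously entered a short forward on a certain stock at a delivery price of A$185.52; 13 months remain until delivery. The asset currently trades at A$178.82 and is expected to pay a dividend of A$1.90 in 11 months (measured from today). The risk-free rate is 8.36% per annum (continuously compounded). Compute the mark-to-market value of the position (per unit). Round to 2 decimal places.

-A$7.60

PV(remaining dividends) I = 1.90·e^(−0.0836·11/12) = 1.7598
Current forward F = (S − I)·e^(rT) = (178.82 − 1.7598)·e^(0.0836·13/12) = 177.0602 × 1.094794 = 193.8444
Value (long) = (F − K)·e^(−rT) = (193.8444 − 185.52) × 0.913413 = 7.6036
Short position value = −(long value) = -A$7.60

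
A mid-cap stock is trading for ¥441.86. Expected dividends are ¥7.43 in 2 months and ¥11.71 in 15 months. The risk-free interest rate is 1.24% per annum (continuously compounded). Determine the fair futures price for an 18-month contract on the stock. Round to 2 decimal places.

PV(dividends) I = 7.43·e^(−0.0124·2/12) + 11.71·e^(−0.0124·15/12)
I = 7.4147 + 11.5299 = 18.9446
F = (S − I)·e^(rT) = (441.86 − 18.9446) · e^(0.0124·18/12)
= 422.9154 · e^0.018600 = 422.9154 × 1.018774 = ¥430.86

¥430.86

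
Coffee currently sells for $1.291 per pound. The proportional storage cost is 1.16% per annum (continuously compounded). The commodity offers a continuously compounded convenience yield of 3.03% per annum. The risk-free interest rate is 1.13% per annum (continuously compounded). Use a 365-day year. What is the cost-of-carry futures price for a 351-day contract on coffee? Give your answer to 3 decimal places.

$1.282 per pound

Net carry = r + u − y = 0.0113 + 0.0116 − 0.0303 = -0.0074
F = S·e^((r+u−y)T) = 1.291 · e^(-0.0074 × 351/365) = 1.291 · e^-0.007116
= 1.291 × 0.992909 = $1.282 per pound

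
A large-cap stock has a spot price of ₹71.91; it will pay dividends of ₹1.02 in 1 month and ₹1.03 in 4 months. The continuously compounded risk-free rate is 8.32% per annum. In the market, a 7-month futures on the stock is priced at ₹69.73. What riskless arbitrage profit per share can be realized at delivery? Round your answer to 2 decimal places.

₹3.64 per share

PV(dividends) I = 1.02·e^(−0.0832·1/12) + 1.03·e^(−0.0832·4/12) = 2.0148
Fair futures F* = (S − I)·e^(rT) = (71.91 − 2.0148)·e^0.048533 = 69.8952 × 1.049730 = 73.3711
Market ₹69.73 < fair 73.3711: forward underpriced → reverse cash-and-carry (short the stock, invest proceeds at r, pay the dividends, go long the forward).
Profit at T = |F_mkt − F*| = |69.73 − 73.3711| = ₹3.64 per share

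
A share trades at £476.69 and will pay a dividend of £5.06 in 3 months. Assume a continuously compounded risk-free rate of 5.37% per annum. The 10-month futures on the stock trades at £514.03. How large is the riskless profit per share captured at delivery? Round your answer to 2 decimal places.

£20.74 per share

PV(dividends) I = 5.06·e^(−0.0537·3/12) = 4.9925
Fair futures F* = (S − I)·e^(rT) = (476.69 − 4.9925)·e^0.044750 = 471.6975 × 1.045766 = 493.2852
Market £514.03 > fair 493.2852: forward overpriced → cash-and-carry (borrow at r, buy the stock and collect the dividends, short the forward).
Profit at T = |F_mkt − F*| = |514.03 − 493.2852| = £20.74 per share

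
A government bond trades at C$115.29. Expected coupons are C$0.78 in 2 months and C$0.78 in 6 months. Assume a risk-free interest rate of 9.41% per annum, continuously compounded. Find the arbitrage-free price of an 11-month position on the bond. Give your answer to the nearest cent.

PV(coupons) I = 0.78·e^(−0.0941·2/12) + 0.78·e^(−0.0941·6/12)
I = 0.7679 + 0.7442 = 1.5121
F = (S − I)·e^(rT) = (115.29 − 1.5121) · e^(0.0941·11/12)
= 113.7779 · e^0.086258 = 113.7779 × 1.090088 = C$124.03

C$124.03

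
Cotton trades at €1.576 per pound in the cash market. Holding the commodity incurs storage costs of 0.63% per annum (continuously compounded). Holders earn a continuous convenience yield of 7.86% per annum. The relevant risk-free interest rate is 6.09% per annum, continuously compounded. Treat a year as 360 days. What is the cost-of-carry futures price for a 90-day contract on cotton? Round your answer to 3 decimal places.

Net carry = r + u − y = 0.0609 + 0.0063 − 0.0786 = -0.0114
F = S·e^((r+u−y)T) = 1.576 · e^(-0.0114 × 90/360) = 1.576 · e^-0.002850
= 1.576 × 0.997154 = €1.572 per pound

€1.572 per pound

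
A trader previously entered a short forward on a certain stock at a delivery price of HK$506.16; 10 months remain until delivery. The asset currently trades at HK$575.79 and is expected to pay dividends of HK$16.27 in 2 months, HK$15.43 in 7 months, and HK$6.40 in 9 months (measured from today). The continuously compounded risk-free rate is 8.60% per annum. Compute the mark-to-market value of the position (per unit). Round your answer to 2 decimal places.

-HK$67.92

PV(remaining dividends) I = 16.27·e^(−0.0860·2/12) + 15.43·e^(−0.0860·7/12) + 6.40·e^(−0.0860·9/12) = 36.7137
Current forward F = (S − I)·e^(rT) = (575.79 − 36.7137)·e^(0.0860·10/12) = 539.0763 × 1.074297 = 579.1281
Value (long) = (F − K)·e^(−rT) = (579.1281 − 506.16) × 0.930841 = 67.9217
Short position value = −(long value) = -HK$67.92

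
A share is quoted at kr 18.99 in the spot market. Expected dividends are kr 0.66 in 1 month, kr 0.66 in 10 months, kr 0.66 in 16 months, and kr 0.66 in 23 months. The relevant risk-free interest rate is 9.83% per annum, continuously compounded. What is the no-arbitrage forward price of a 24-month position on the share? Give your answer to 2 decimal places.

kr 20.21

PV(dividends) I = 0.66·e^(−0.0983·1/12) + 0.66·e^(−0.0983·10/12) + 0.66·e^(−0.0983·16/12) + 0.66·e^(−0.0983·23/12)
I = 0.6546 + 0.6081 + 0.5789 + 0.5467 = 2.3883
F = (S − I)·e^(rT) = (18.99 − 2.3883) · e^(0.0983·24/12)
= 16.6017 · e^0.196600 = 16.6017 × 1.217257 = kr 20.21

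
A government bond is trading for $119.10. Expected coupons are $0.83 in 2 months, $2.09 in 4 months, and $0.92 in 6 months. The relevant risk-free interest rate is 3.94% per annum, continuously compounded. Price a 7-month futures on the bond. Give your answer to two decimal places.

PV(coupons) I = 0.83·e^(−0.0394·2/12) + 2.09·e^(−0.0394·4/12) + 0.92·e^(−0.0394·6/12)
I = 0.8246 + 2.0627 + 0.9021 = 3.7894
F = (S − I)·e^(rT) = (119.10 − 3.7894) · e^(0.0394·7/12)
= 115.3106 · e^0.022983 = 115.3106 × 1.023249 = $117.99

$117.99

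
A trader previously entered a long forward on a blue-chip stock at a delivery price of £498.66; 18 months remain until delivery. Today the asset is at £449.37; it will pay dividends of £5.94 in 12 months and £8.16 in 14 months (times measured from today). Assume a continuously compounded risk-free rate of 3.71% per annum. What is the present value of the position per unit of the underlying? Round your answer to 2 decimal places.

-£35.84

PV(remaining dividends) I = 5.94·e^(−0.0371·12/12) + 8.16·e^(−0.0371·14/12) = 13.5380
Current forward F = (S − I)·e^(rT) = (449.37 − 13.5380)·e^(0.0371·18/12) = 435.8320 × 1.057228 = 460.7738
Value (long) = (F − K)·e^(−rT) = (460.7738 − 498.66) × 0.945870 = -35.8354
Value = -£35.84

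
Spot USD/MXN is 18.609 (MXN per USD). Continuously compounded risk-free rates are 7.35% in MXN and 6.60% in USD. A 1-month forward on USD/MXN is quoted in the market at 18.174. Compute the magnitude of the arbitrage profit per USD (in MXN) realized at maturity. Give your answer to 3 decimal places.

Fair forward: F* = S·e^(carry·T), with carry = (r_MXN − r_USD) = 0.0735 − 0.0660 = 0.0075
F* = 18.609 · e^(0.0075 × 1/12) = 18.609 · e^0.000625 = 18.609 × 1.000625 = 18.6206
Market 18.174 < fair 18.6206: forward underpriced → reverse cash-and-carry (short spot, go long the forward).
At maturity, profit = |F_mkt − F*| = |18.174 − 18.6206| = 0.447 per USD (in MXN)

0.447 per USD (in MXN)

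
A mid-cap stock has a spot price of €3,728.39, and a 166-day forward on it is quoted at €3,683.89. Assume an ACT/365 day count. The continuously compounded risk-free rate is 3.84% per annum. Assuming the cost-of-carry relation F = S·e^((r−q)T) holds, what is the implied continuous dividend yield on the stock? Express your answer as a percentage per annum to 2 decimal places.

From F = S·e^((r−q)T): (r − q) = ln(F/S)/T
ln(3683.89/3728.39) = ln(0.988065) = -0.012007
(r − q) = -0.012007 / (166/365) = -0.026401
q = r − ln(F/S)/T = 0.0384 + 0.026401 = 0.064801
q = 6.48%

6.48%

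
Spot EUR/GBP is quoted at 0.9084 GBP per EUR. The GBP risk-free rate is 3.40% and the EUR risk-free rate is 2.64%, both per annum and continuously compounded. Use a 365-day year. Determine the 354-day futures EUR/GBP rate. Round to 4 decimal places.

F = S·e^((r_GBP − r_EUR)T) = 0.9084 · e^((0.0340 − 0.0264) × 354/365)
= 0.9084 · e^0.007371 = 0.9084 × 1.007398
F = 0.9151 GBP per EUR

0.9151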